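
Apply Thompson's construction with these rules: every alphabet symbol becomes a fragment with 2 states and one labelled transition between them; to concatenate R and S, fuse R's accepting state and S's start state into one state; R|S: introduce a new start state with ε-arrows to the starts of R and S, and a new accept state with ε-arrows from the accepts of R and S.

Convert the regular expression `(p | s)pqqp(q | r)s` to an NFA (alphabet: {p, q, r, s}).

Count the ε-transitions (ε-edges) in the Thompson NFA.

Recursing over subexpressions:
Each of the 9 symbol leaves contributes 0 ε-transitions.
  p | s — 4 ε-transitions
  q | r — 4 ε-transitions
  (p | s)pqqp(q | r)s — 8 ε-transitions

8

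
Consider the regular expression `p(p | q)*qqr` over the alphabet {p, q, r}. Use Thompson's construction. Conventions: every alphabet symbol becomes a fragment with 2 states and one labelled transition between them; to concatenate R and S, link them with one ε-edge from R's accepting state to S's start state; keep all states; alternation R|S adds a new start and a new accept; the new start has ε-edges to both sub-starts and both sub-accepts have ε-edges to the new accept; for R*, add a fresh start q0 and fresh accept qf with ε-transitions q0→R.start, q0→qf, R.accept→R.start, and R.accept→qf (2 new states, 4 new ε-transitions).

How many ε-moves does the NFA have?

Per subexpression:
Each of the 6 symbol leaves contributes 0 ε-transitions.
  p | q → 4 ε-transitions
  (p | q)* → 8 ε-transitions
  p(p | q)*qqr → 12 ε-transitions

12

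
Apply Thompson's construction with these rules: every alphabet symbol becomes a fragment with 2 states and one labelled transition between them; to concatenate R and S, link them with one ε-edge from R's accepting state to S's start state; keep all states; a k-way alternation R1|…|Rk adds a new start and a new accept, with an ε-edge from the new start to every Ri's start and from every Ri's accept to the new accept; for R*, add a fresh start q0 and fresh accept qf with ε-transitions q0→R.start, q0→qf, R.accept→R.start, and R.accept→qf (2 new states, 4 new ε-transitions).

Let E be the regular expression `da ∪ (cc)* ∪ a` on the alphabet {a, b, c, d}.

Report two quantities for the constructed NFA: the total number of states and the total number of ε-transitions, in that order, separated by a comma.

14, 12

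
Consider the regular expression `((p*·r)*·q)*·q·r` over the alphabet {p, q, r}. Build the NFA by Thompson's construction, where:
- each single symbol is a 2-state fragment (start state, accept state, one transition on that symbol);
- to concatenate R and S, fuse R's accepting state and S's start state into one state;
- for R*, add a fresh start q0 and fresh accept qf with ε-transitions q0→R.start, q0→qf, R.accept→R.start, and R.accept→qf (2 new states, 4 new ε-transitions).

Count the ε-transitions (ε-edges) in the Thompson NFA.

Building bottom-up:
Each of the 5 symbol leaves contributes 0 ε-transitions.
  p* — 4 ε-transitions
  p*·r — 4 ε-transitions
  (p*·r)* — 8 ε-transitions
  (p*·r)*·q — 8 ε-transitions
  ((p*·r)*·q)* — 12 ε-transitions
  ((p*·r)*·q)*·q·r — 12 ε-transitions

12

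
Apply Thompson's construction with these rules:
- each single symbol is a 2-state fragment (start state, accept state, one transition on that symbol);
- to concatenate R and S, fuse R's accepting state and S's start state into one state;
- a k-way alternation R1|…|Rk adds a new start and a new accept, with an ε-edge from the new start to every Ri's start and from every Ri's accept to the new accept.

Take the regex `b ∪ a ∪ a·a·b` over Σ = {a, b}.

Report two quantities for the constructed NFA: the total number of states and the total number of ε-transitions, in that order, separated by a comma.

Per subexpression:
Each of the 5 symbol leaves contributes 2 states and 0 ε-transitions.
  a·a·b — 4 states, 0 ε-transitions
  b ∪ a ∪ a·a·b — 10 states, 6 ε-transitions

10, 6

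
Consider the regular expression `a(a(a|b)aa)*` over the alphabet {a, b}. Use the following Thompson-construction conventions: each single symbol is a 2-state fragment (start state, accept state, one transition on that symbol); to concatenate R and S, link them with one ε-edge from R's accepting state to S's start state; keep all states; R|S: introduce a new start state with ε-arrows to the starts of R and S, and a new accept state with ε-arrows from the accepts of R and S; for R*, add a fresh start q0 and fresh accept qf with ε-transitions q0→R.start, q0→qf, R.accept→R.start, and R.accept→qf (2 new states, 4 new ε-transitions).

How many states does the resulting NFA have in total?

Building bottom-up:
Each of the 6 symbol leaves contributes a 2-state fragment.
  a|b → 6 states
  a(a|b)aa → 12 states
  (a(a|b)aa)* → 14 states
  a(a(a|b)aa)* → 16 states

16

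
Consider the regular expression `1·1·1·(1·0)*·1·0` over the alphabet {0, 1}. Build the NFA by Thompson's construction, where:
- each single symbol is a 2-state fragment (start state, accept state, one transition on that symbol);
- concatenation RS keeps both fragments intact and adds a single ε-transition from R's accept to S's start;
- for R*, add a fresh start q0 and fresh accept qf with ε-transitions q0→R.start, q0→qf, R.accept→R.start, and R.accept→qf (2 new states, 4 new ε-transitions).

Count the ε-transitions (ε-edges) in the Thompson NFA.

10

Recursing over subexpressions:
Each of the 7 symbol leaves contributes 0 ε-transitions.
  1·0 — 1 ε-transition
  (1·0)* — 5 ε-transitions
  1·1·1·(1·0)*·1·0 — 10 ε-transitions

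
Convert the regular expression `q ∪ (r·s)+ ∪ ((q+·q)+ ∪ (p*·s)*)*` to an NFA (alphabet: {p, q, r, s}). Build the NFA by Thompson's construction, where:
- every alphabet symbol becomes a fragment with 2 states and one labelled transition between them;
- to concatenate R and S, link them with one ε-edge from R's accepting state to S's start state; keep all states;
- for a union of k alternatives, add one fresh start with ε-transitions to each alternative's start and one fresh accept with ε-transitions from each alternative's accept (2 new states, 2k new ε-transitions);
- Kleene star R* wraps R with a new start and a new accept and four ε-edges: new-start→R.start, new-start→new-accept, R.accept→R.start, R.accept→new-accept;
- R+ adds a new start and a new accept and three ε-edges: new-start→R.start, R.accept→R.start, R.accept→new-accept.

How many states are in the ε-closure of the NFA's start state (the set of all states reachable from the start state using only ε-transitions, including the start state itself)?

18

Work bottom-up. For each fragment F, track |ε-closure(F.start)| and whether F's accept lies in that closure (i.e. whether F accepts ε). A single-symbol fragment has closure size 1 and does not accept ε.
  r·s : same as the first factor's closure: |closure| = 1
  (r·s)+ : |closure| = 1 + 1 = 2 (the body doesn't accept ε, so the new accept is not reached)
  q+ : new start ε-reaches only the body's start; the new accept needs a symbol first: |closure| = 1 + 1 = 2
  q+·q : same as the first factor's closure: |closure| = 2
  (q+·q)+ : |closure| = 1 + 2 = 3 (the body doesn't accept ε, so the new accept is not reached)
  p* : new start has ε-edges to the inner start and to the new accept, so |closure| = 2 + 1 = 3
  p*·s : |closure| = 3 + 1 = 4 (closure spills across the concat boundary because the left factor accepts ε)
  (p*·s)* : new start has ε-edges to the inner start and to the new accept, so |closure| = 2 + 4 = 6
  (q+·q)+ ∪ (p*·s)* : new start ε-reaches every alternative's start; at least one alternative accepts ε, so the union's new accept is reached too: |closure| = 1 + 3 + 6 + 1 = 11
  ((q+·q)+ ∪ (p*·s)*)* : |closure| = 1 (new start) + 11 (body) + 1 (new accept) = 13
  q ∪ (r·s)+ ∪ ((q+·q)+ ∪ (p*·s)*)* : new start ε-reaches every alternative's start; at least one alternative accepts ε, so the union's new accept is reached too: |closure| = 1 + 1 + 2 + 13 + 1 = 18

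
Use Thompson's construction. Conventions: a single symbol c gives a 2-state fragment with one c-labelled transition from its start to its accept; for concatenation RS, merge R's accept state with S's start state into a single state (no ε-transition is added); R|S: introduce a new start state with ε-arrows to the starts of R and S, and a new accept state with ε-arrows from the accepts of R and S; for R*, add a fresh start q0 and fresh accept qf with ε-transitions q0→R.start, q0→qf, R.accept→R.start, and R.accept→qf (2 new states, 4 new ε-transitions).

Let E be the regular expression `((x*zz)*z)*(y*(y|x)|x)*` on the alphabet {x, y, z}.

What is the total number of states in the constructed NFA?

Bottom-up over the parse tree:
Each of the 8 symbol leaves contributes a 2-state fragment.
  x* → 4 states
  x*zz → 6 states
  (x*zz)* → 8 states
  (x*zz)*z → 9 states
  ((x*zz)*z)* → 11 states
  y* → 4 states
  y|x → 6 states
  y*(y|x) → 9 states
  y*(y|x)|x → 13 states
  (y*(y|x)|x)* → 15 states
  ((x*zz)*z)*(y*(y|x)|x)* → 25 states

25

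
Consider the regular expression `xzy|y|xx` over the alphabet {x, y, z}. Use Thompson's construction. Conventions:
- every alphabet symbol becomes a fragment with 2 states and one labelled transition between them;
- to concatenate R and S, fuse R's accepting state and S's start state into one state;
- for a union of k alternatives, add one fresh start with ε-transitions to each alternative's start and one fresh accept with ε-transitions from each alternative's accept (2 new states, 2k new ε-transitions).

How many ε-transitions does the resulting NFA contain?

Bottom-up over the parse tree:
Each of the 6 symbol leaves contributes 0 ε-transitions.
  xzy : 0 ε-transitions
  xx : 0 ε-transitions
  xzy|y|xx : 6 ε-transitions

6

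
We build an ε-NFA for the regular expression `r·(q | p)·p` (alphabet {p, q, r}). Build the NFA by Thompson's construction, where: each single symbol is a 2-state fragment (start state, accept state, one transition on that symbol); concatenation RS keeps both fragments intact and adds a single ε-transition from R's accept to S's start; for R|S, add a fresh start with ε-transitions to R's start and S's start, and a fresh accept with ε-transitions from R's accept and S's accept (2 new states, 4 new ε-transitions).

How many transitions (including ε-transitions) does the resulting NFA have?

Building bottom-up:
Each of the 4 symbol leaves contributes 1 transition (1 symbol, 0 ε).
  q | p : 6 transitions (2 symbol, 4 ε)
  r·(q | p)·p : 10 transitions (4 symbol, 6 ε)

10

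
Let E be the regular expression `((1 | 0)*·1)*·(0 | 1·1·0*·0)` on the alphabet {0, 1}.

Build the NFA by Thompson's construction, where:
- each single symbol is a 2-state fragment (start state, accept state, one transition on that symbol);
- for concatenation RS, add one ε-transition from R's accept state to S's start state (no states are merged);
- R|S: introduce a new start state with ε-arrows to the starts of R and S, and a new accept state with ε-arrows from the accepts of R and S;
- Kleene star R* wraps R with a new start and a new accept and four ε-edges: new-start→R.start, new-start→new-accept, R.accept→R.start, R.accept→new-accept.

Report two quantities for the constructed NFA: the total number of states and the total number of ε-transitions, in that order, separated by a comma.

26, 25

By structural recursion:
Each of the 8 symbol leaves contributes 2 states and 0 ε-transitions.
  1 | 0 — 6 states, 4 ε-transitions
  (1 | 0)* — 8 states, 8 ε-transitions
  (1 | 0)*·1 — 10 states, 9 ε-transitions
  ((1 | 0)*·1)* — 12 states, 13 ε-transitions
  0* — 4 states, 4 ε-transitions
  1·1·0*·0 — 10 states, 7 ε-transitions
  0 | 1·1·0*·0 — 14 states, 11 ε-transitions
  ((1 | 0)*·1)*·(0 | 1·1·0*·0) — 26 states, 25 ε-transitions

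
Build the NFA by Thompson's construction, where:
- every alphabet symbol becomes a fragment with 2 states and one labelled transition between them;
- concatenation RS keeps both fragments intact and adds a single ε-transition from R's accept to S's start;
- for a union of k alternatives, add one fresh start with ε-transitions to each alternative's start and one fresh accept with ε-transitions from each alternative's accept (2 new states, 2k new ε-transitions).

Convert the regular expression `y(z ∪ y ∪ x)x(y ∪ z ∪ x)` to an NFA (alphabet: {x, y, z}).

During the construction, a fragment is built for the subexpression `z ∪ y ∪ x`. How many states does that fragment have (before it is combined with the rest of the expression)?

Fragment for `z ∪ y ∪ x`:
Each of the 3 symbol leaves contributes a 2-state fragment.
  z ∪ y ∪ x — 8 states

8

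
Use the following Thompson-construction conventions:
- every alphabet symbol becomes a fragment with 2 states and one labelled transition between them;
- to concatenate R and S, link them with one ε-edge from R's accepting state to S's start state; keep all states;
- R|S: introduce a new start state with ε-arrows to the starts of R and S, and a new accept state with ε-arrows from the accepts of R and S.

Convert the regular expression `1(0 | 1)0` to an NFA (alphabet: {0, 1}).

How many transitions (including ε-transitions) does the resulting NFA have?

10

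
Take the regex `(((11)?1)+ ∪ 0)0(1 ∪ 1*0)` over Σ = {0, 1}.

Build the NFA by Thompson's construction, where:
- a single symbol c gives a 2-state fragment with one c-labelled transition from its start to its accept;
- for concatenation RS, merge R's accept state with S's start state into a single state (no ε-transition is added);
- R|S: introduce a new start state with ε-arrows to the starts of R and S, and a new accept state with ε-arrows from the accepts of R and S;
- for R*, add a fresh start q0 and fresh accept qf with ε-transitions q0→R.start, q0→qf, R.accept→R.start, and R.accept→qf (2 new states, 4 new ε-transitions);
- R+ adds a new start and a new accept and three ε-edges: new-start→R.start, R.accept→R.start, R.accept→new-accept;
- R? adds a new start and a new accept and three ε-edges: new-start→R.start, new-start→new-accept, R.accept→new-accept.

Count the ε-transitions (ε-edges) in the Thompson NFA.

By structural recursion:
Each of the 8 symbol leaves contributes 0 ε-transitions.
  11 = 0 ε-transitions
  (11)? = 3 ε-transitions
  (11)?1 = 3 ε-transitions
  ((11)?1)+ = 6 ε-transitions
  ((11)?1)+ ∪ 0 = 10 ε-transitions
  1* = 4 ε-transitions
  1*0 = 4 ε-transitions
  1 ∪ 1*0 = 8 ε-transitions
  (((11)?1)+ ∪ 0)0(1 ∪ 1*0) = 18 ε-transitions

18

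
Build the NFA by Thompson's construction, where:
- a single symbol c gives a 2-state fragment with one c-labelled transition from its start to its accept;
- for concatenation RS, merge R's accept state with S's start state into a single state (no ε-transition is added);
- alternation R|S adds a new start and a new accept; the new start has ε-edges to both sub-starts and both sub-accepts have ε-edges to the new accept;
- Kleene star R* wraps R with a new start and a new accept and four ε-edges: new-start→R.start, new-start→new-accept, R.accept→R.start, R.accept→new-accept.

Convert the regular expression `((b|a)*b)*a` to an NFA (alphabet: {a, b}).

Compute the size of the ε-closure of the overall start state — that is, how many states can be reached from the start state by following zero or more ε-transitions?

7

Let C(F) = |ε-closure(F.start)| within fragment F, and note whether F accepts ε. Symbol fragments have C = 1 and do not accept ε. Then:
  b|a — new start ε-reaches every alternative's start; none of them accept ε, so the new accept is not reached: |ε-closure| = 1 + 1 + 1 = 3
  (b|a)* — |ε-closure| = 1 (new start) + 3 (body) + 1 (new accept) = 5
  (b|a)*b — |ε-closure| = 5 + (1−1) = 5 (closure spills across the concat boundary because the left factor accepts ε)
  ((b|a)*b)* — |ε-closure| = 1 (new start) + 5 (body) + 1 (new accept) = 7
  ((b|a)*b)*a — |ε-closure| = 7 + (1−1) = 7 (closure spills across the concat boundary because the left factor accepts ε)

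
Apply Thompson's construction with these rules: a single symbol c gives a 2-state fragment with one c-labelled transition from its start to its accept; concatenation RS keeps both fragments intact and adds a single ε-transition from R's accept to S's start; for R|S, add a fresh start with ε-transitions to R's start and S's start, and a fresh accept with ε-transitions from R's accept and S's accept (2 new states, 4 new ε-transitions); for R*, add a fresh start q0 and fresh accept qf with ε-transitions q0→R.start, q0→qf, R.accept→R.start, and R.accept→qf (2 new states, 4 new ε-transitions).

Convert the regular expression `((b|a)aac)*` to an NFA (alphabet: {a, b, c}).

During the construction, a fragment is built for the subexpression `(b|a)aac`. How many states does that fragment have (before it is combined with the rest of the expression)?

Fragment for `(b|a)aac`:
Each of the 5 symbol leaves contributes a 2-state fragment.
  b|a = 6 states
  (b|a)aac = 12 states

12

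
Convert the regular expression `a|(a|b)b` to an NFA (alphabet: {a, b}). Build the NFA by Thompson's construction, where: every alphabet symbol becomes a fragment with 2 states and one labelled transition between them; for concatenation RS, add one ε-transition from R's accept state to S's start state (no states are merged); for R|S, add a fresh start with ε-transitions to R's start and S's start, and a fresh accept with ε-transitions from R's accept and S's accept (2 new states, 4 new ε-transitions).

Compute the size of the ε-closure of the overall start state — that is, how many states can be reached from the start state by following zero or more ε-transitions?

5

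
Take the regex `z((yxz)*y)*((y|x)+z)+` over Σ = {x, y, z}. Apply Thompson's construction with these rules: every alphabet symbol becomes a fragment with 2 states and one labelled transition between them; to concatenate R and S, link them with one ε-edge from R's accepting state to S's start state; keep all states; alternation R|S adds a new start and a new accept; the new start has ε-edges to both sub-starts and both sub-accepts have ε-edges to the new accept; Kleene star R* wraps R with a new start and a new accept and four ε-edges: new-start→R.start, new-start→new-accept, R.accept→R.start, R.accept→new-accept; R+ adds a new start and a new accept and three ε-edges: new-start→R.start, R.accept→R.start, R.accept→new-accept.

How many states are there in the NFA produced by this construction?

Per subexpression:
Each of the 8 symbol leaves contributes a 2-state fragment.
  yxz : 6 states
  (yxz)* : 8 states
  (yxz)*y : 10 states
  ((yxz)*y)* : 12 states
  y|x : 6 states
  (y|x)+ : 8 states
  (y|x)+z : 10 states
  ((y|x)+z)+ : 12 states
  z((yxz)*y)*((y|x)+z)+ : 26 states

26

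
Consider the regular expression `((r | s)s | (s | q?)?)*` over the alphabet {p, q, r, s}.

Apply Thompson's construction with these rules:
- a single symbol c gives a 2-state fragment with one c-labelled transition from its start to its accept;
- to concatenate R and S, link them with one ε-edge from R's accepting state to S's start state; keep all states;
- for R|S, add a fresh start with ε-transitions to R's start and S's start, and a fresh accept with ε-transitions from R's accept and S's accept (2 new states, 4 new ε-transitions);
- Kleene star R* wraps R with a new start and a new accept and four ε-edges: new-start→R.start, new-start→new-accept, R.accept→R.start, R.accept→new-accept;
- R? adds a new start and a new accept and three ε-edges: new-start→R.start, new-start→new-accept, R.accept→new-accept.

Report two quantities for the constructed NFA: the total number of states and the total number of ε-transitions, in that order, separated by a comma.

22, 23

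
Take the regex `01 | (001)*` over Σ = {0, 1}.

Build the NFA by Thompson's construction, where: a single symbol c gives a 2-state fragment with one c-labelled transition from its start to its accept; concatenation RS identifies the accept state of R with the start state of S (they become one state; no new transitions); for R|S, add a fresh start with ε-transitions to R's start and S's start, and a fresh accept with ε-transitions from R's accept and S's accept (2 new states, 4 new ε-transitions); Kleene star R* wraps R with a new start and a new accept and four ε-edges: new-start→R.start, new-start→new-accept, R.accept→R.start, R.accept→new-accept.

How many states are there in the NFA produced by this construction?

11

Per subexpression:
Each of the 5 symbol leaves contributes a 2-state fragment.
  01 → 3 states
  001 → 4 states
  (001)* → 6 states
  01 | (001)* → 11 states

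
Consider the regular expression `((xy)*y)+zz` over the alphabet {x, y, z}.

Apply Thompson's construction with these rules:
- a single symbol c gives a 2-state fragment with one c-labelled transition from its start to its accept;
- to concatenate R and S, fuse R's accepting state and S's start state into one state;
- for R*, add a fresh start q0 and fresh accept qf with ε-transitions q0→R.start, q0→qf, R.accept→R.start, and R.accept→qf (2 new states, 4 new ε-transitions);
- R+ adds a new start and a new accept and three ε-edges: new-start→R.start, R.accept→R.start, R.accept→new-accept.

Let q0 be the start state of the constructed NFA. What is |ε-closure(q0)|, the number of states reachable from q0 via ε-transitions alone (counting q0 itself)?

Compute the ε-closure size of each fragment's start state recursively; a symbol fragment's start has no outgoing ε-edge, so its closure is just itself (size 1).
  xy → C equals the left operand's closure size = 1 (its accept is not ε-reachable, so the closure stops there)
  (xy)* → C = 1 (new start) + 1 (body) + 1 (new accept) = 3
  (xy)*y → the left operand accepts ε, so the closure extends into the next operand (the shared merged state is already counted); C = 3 + (1−1) = 3
  ((xy)*y)+ → new start ε-reaches only the body's start; the new accept needs a symbol first: C = 1 + 3 = 4
  ((xy)*y)+zz → same as the first factor's closure: C = 4

4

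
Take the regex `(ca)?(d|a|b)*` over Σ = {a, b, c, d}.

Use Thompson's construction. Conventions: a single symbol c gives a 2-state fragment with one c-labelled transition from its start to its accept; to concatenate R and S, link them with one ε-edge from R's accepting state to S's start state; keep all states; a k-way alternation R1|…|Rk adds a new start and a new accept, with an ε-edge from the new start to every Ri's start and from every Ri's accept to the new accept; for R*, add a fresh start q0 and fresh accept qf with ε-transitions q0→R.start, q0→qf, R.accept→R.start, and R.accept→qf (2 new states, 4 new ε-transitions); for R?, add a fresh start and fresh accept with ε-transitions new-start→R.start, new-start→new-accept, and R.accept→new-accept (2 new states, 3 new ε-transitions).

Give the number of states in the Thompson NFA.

16

Building bottom-up:
Each of the 5 symbol leaves contributes a 2-state fragment.
  ca — 4 states
  (ca)? — 6 states
  d|a|b — 8 states
  (d|a|b)* — 10 states
  (ca)?(d|a|b)* — 16 states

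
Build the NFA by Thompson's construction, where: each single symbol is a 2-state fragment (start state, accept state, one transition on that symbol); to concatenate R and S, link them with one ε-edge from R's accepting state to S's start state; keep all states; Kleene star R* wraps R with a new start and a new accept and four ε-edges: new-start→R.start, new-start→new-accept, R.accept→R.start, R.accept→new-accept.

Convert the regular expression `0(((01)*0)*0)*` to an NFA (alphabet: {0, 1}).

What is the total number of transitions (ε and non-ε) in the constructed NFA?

Building bottom-up:
Each of the 5 symbol leaves contributes 1 transition (1 symbol, 0 ε).
  01 = 3 transitions (2 symbol, 1 ε)
  (01)* = 7 transitions (2 symbol, 5 ε)
  (01)*0 = 9 transitions (3 symbol, 6 ε)
  ((01)*0)* = 13 transitions (3 symbol, 10 ε)
  ((01)*0)*0 = 15 transitions (4 symbol, 11 ε)
  (((01)*0)*0)* = 19 transitions (4 symbol, 15 ε)
  0(((01)*0)*0)* = 21 transitions (5 symbol, 16 ε)

21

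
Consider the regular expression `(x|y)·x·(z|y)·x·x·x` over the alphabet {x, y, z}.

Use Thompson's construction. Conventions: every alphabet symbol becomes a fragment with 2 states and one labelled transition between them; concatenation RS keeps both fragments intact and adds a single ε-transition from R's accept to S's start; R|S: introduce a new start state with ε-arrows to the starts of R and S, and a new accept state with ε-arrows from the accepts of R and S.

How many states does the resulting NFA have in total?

By structural recursion:
Each of the 8 symbol leaves contributes a 2-state fragment.
  x|y → 6 states
  z|y → 6 states
  (x|y)·x·(z|y)·x·x·x → 20 states

20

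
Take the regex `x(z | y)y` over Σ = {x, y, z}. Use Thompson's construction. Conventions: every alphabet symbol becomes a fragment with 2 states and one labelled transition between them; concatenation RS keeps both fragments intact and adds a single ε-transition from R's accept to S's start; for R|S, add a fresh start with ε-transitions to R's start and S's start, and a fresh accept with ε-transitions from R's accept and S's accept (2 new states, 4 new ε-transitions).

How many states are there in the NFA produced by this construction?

10

Bottom-up over the parse tree:
Each of the 4 symbol leaves contributes a 2-state fragment.
  z | y : 6 states
  x(z | y)y : 10 states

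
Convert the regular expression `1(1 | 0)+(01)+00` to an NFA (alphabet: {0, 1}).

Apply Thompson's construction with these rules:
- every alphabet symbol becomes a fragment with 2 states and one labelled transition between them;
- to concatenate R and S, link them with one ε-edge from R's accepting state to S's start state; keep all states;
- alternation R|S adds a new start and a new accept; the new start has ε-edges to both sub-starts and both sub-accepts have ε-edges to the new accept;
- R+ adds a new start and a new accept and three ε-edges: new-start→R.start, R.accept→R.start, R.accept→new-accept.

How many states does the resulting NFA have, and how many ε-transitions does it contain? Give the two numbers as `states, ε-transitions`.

20, 15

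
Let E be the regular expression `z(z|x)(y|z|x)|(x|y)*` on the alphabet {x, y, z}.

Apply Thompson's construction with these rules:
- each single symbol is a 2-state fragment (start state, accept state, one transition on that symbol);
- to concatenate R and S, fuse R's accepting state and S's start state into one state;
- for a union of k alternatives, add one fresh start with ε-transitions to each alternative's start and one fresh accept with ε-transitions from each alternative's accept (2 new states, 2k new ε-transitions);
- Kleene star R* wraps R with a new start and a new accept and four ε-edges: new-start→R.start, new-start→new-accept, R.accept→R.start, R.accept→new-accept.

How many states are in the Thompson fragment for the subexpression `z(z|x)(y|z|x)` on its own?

Fragment for `z(z|x)(y|z|x)`:
Each of the 6 symbol leaves contributes a 2-state fragment.
  z|x — 6 states
  y|z|x — 8 states
  z(z|x)(y|z|x) — 14 states

14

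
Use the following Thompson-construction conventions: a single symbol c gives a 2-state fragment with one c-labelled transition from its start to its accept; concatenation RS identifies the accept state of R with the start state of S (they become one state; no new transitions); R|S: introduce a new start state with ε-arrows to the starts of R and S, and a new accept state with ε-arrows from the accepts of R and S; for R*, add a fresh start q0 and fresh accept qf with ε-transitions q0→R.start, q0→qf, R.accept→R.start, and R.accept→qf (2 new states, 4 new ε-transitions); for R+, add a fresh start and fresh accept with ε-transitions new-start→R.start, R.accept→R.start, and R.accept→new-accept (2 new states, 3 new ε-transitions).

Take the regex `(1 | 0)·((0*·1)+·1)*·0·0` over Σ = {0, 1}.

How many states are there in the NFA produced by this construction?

17

Per subexpression:
Each of the 7 symbol leaves contributes a 2-state fragment.
  1 | 0 → 6 states
  0* → 4 states
  0*·1 → 5 states
  (0*·1)+ → 7 states
  (0*·1)+·1 → 8 states
  ((0*·1)+·1)* → 10 states
  (1 | 0)·((0*·1)+·1)*·0·0 → 17 states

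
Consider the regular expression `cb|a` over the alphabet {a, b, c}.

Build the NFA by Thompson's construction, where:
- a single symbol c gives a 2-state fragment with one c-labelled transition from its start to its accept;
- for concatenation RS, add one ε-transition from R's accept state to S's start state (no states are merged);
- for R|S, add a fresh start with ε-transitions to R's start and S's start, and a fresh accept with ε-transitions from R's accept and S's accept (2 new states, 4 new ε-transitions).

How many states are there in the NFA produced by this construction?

Per subexpression:
Each of the 3 symbol leaves contributes a 2-state fragment.
  cb = 4 states
  cb|a = 8 states

8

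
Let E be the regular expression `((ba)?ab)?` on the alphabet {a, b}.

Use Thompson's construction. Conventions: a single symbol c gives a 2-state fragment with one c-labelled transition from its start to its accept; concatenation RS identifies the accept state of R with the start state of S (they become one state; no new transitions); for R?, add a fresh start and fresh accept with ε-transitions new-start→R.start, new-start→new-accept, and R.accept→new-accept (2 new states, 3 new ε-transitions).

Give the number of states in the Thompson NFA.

Building bottom-up:
Each of the 4 symbol leaves contributes a 2-state fragment.
  ba — 3 states
  (ba)? — 5 states
  (ba)?ab — 7 states
  ((ba)?ab)? — 9 states

9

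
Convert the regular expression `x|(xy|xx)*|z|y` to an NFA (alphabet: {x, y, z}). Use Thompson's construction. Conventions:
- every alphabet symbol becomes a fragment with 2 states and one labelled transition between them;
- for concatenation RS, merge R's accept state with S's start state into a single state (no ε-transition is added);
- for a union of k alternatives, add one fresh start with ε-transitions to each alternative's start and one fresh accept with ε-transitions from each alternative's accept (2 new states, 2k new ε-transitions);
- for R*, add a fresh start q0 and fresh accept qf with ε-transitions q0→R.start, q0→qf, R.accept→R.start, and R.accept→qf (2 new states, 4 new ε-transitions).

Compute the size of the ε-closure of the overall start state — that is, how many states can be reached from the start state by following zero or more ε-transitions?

10

Compute the ε-closure size of each fragment's start state recursively; a symbol fragment's start has no outgoing ε-edge, so its closure is just itself (size 1).
  xy : same as the first factor's closure: |closure| = 1
  xx : |closure| equals the left operand's closure size = 1 (its accept is not ε-reachable, so the closure stops there)
  xy|xx : |closure| = 1 + 1 + 1 = 3 (the new accept is not ε-reachable since no branch accepts ε)
  (xy|xx)* : |closure| = 1 (new start) + 3 (body) + 1 (new accept) = 5
  x|(xy|xx)*|z|y : |closure| = 1 (new start) + (1 + 5 + 1 + 1) + 1 (new accept, since some branch ε-reaches its own accept) = 10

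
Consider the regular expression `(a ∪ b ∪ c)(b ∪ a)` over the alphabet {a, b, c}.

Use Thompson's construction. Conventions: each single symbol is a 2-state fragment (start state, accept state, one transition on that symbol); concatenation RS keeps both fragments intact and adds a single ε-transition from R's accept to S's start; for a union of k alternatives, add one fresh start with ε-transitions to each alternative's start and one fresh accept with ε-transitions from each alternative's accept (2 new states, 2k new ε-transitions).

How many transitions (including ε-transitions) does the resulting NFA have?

16

Per subexpression:
Each of the 5 symbol leaves contributes 1 transition (1 symbol, 0 ε).
  a ∪ b ∪ c — 9 transitions (3 symbol, 6 ε)
  b ∪ a — 6 transitions (2 symbol, 4 ε)
  (a ∪ b ∪ c)(b ∪ a) — 16 transitions (5 symbol, 11 ε)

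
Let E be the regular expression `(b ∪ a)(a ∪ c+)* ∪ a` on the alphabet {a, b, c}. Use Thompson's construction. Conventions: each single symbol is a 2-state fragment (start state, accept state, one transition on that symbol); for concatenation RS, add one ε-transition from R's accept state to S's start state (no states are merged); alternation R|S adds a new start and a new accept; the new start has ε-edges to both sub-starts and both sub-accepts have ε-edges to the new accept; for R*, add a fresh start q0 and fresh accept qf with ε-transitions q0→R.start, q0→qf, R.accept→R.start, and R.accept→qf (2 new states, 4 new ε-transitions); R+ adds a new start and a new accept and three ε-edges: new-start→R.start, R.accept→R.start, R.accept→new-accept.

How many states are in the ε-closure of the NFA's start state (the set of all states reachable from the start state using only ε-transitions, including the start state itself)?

Let C(F) = |ε-closure(F.start)| within fragment F, and note whether F accepts ε. Symbol fragments have C = 1 and do not accept ε. Then:
  b ∪ a : new start ε-reaches every alternative's start; none of them accept ε, so the new accept is not reached: |ε-closure| = 1 + 1 + 1 = 3
  c+ : new start ε-reaches only the body's start; the new accept needs a symbol first: |ε-closure| = 1 + 1 = 2
  a ∪ c+ : |ε-closure| = 1 + 1 + 2 = 4 (the new accept is not ε-reachable since no branch accepts ε)
  (a ∪ c+)* : |ε-closure| = 1 (new start) + 4 (body) + 1 (new accept) = 6
  (b ∪ a)(a ∪ c+)* : |ε-closure| equals the left operand's closure size = 3 (its accept is not ε-reachable, so the closure stops there)
  (b ∪ a)(a ∪ c+)* ∪ a : |ε-closure| = 1 + 3 + 1 = 5 (the new accept is not ε-reachable since no branch accepts ε)

5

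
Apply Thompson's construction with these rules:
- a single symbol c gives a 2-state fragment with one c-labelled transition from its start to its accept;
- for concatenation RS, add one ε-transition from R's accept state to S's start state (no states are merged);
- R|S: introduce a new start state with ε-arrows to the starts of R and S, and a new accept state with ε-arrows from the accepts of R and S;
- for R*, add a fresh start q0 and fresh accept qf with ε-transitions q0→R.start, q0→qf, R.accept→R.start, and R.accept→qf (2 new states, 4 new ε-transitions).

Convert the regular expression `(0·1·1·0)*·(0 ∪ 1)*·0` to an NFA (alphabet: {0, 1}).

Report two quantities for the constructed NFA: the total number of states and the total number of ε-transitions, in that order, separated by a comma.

20, 17

Recursing over subexpressions:
Each of the 7 symbol leaves contributes 2 states and 0 ε-transitions.
  0·1·1·0 : 8 states, 3 ε-transitions
  (0·1·1·0)* : 10 states, 7 ε-transitions
  0 ∪ 1 : 6 states, 4 ε-transitions
  (0 ∪ 1)* : 8 states, 8 ε-transitions
  (0·1·1·0)*·(0 ∪ 1)*·0 : 20 states, 17 ε-transitions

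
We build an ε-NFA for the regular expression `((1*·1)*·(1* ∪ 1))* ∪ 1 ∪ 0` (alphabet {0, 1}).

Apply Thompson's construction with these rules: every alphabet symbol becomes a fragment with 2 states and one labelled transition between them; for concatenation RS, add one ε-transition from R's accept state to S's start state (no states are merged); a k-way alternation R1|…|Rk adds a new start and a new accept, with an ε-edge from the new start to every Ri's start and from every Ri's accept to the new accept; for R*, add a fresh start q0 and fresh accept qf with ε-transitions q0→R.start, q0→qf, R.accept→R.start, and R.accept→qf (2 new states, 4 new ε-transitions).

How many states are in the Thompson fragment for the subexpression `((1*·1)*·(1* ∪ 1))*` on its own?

Fragment for `((1*·1)*·(1* ∪ 1))*`:
Each of the 4 symbol leaves contributes a 2-state fragment.
  1* : 4 states
  1*·1 : 6 states
  (1*·1)* : 8 states
  1* : 4 states
  1* ∪ 1 : 8 states
  (1*·1)*·(1* ∪ 1) : 16 states
  ((1*·1)*·(1* ∪ 1))* : 18 states

18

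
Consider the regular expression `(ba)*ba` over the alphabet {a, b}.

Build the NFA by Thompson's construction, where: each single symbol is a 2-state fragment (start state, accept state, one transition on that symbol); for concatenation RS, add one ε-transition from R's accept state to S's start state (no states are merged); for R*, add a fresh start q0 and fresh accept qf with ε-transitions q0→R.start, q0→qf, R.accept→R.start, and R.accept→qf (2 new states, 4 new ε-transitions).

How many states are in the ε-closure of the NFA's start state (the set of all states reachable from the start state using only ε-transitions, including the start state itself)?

4

Work bottom-up. For each fragment F, track |ε-closure(F.start)| and whether F's accept lies in that closure (i.e. whether F accepts ε). A single-symbol fragment has closure size 1 and does not accept ε.
  ba → same as the first factor's closure: C = 1
  (ba)* → C = 1 (new start) + 1 (body) + 1 (new accept) = 3
  (ba)*ba → C = 3 + 1 = 4 (closure spills across the concat boundary because the left factor accepts ε)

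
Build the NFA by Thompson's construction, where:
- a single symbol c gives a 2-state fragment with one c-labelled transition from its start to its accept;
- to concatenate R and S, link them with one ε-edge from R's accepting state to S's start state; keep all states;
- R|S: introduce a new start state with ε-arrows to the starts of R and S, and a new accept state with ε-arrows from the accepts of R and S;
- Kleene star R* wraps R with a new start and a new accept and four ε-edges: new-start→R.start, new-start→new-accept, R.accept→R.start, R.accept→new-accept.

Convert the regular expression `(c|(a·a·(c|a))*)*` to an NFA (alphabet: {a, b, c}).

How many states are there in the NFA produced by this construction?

18

Building bottom-up:
Each of the 5 symbol leaves contributes a 2-state fragment.
  c|a = 6 states
  a·a·(c|a) = 10 states
  (a·a·(c|a))* = 12 states
  c|(a·a·(c|a))* = 16 states
  (c|(a·a·(c|a))*)* = 18 states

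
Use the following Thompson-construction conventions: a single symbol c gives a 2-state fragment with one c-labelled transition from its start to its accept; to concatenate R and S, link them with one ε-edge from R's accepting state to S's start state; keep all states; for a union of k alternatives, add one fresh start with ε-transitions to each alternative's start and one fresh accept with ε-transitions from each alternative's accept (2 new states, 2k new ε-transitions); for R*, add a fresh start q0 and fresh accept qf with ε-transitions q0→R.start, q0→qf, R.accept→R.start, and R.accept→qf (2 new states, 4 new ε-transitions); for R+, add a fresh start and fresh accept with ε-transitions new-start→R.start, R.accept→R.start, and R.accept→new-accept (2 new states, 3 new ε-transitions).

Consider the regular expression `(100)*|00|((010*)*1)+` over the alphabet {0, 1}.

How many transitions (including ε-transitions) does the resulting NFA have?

36

Recursing over subexpressions:
Each of the 9 symbol leaves contributes 1 transition (1 symbol, 0 ε).
  100 = 5 transitions (3 symbol, 2 ε)
  (100)* = 9 transitions (3 symbol, 6 ε)
  00 = 3 transitions (2 symbol, 1 ε)
  0* = 5 transitions (1 symbol, 4 ε)
  010* = 9 transitions (3 symbol, 6 ε)
  (010*)* = 13 transitions (3 symbol, 10 ε)
  (010*)*1 = 15 transitions (4 symbol, 11 ε)
  ((010*)*1)+ = 18 transitions (4 symbol, 14 ε)
  (100)*|00|((010*)*1)+ = 36 transitions (9 symbol, 27 ε)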